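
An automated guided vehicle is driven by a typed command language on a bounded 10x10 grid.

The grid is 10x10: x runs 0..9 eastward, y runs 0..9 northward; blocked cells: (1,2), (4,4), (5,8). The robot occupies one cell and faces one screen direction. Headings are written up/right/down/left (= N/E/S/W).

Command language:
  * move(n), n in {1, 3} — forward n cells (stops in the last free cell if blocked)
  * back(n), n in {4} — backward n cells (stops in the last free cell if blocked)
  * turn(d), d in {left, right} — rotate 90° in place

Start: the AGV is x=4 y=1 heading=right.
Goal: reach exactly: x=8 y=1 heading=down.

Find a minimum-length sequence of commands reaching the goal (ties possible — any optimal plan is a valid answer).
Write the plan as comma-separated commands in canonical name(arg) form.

initial: x=4 y=1 heading=right
step 1 (move(3)): x=7 y=1 heading=right
step 2 (move(1)): x=8 y=1 heading=right
step 3 (turn(right)): x=8 y=1 heading=down
nothing shorter than 3 reaches the goal.

move(3), move(1), turn(right)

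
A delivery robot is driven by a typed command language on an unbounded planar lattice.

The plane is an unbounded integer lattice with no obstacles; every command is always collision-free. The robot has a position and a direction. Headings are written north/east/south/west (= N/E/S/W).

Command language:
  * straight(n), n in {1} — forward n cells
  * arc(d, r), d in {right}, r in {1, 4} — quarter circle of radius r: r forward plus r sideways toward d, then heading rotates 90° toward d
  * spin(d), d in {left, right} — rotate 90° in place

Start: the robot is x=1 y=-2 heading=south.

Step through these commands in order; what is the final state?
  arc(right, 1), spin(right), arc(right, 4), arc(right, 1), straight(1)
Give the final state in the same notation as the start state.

initial: x=1 y=-2 heading=south
[1] after arc(right, 1): x=0 y=-3 heading=west
[2] after spin(right): x=0 y=-3 heading=north
[3] after arc(right, 4): x=4 y=1 heading=east
[4] after arc(right, 1): x=5 y=0 heading=south
[5] after straight(1): x=5 y=-1 heading=south

x=5 y=-1 heading=south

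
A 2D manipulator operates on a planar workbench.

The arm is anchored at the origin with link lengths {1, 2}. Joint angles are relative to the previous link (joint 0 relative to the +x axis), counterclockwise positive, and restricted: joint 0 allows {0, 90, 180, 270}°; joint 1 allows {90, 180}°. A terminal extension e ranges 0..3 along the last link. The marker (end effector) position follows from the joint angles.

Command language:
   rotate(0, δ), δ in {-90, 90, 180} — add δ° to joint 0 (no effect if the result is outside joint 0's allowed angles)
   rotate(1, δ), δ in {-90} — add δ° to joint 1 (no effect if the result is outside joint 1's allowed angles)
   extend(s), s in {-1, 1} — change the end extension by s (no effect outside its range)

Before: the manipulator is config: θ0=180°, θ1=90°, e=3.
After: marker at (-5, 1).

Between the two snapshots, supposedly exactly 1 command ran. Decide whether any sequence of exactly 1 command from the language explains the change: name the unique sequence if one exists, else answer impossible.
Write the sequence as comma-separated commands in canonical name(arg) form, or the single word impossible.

from: config: θ0=180°, θ1=90°, e=3
1. rotate(0, -90) → config: θ0=90°, θ1=90°, e=3
no other 1-command option fits: unique.

rotate(0, -90)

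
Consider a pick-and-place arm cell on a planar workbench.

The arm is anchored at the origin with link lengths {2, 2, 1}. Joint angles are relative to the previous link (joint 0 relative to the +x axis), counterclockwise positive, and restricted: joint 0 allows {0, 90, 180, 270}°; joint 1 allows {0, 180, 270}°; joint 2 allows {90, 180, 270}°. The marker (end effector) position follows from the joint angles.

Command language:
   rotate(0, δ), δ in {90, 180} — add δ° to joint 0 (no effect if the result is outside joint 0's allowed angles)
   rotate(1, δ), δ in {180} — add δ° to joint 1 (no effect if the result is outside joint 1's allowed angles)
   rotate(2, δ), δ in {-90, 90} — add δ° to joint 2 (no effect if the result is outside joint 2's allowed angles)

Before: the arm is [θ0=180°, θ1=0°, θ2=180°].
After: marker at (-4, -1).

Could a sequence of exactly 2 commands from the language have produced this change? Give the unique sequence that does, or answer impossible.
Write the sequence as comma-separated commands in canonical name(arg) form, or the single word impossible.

rotate(2, -90), rotate(2, -90)

from: [θ0=180°, θ1=0°, θ2=180°]
[1] after rotate(2, -90): [θ0=180°, θ1=0°, θ2=90°]
[2] after rotate(2, -90): [θ0=180°, θ1=0°, θ2=90°]
no other 2-command option fits: unique.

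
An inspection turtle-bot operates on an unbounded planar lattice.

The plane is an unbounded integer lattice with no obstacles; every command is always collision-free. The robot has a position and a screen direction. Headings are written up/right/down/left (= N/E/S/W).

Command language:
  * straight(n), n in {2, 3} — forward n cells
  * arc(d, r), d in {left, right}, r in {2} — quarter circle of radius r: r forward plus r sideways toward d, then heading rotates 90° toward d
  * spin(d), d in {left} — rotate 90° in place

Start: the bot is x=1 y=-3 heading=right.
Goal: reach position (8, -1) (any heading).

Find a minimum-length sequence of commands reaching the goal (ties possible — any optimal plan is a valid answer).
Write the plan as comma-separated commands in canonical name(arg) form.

t0: x=1 y=-3 heading=right
1. straight(2) → x=3 y=-3 heading=right
2. straight(3) → x=6 y=-3 heading=right
3. arc(left, 2) → x=8 y=-1 heading=up
minimal: 3 command(s), checked below 3.

straight(2), straight(3), arc(left, 2)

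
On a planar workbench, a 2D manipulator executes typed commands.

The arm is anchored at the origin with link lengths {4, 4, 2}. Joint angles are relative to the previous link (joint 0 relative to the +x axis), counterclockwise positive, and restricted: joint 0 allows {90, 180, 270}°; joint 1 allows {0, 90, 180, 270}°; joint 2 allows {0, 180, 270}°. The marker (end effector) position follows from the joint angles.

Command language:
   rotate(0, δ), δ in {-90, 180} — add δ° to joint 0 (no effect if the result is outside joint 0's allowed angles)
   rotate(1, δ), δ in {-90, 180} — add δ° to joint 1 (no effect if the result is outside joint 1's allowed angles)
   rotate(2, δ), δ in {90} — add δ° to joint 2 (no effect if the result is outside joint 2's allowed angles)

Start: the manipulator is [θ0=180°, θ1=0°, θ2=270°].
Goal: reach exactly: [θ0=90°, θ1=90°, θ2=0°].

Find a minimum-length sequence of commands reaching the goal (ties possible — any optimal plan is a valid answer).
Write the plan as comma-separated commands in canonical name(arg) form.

begin: [θ0=180°, θ1=0°, θ2=270°]
step 1 (rotate(1, 180)): [θ0=180°, θ1=180°, θ2=270°]
step 2 (rotate(1, -90)): [θ0=180°, θ1=90°, θ2=270°]
step 3 (rotate(0, -90)): [θ0=90°, θ1=90°, θ2=270°]
step 4 (rotate(2, 90)): [θ0=90°, θ1=90°, θ2=0°]
nothing shorter than 4 reaches the goal.

rotate(1, 180), rotate(1, -90), rotate(0, -90), rotate(2, 90)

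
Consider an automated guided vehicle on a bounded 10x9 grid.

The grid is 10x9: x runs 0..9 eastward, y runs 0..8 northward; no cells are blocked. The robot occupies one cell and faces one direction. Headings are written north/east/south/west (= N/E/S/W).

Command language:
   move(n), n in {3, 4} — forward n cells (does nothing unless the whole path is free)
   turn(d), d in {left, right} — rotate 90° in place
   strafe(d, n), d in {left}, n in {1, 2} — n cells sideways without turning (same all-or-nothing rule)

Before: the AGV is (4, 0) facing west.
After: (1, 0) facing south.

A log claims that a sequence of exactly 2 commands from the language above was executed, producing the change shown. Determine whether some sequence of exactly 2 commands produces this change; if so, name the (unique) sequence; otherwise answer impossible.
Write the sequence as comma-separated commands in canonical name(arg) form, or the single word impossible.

move(3), turn(left)

key: running turn(left) before move(3) would end elsewhere — order is forced
t0: (4, 0) facing west
[1] after move(3): (1, 0) facing west
[2] after turn(left): (1, 0) facing south
uniquely the one of 36 2-step routes that fits.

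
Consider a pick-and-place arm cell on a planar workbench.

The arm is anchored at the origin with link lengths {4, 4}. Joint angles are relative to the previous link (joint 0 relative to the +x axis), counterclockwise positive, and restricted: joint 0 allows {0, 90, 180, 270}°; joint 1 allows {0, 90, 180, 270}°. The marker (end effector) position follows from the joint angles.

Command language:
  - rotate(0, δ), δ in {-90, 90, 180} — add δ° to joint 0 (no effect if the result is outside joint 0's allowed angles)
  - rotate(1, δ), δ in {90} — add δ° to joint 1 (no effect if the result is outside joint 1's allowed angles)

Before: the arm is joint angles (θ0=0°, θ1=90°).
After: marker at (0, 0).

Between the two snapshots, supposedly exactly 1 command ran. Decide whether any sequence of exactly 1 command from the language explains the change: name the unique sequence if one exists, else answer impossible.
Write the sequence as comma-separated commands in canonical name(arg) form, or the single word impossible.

from: joint angles (θ0=0°, θ1=90°)
t=1 rotate(1, 90) ⇒ joint angles (θ0=0°, θ1=180°)
all 4 alternatives checked — unique.

rotate(1, 90)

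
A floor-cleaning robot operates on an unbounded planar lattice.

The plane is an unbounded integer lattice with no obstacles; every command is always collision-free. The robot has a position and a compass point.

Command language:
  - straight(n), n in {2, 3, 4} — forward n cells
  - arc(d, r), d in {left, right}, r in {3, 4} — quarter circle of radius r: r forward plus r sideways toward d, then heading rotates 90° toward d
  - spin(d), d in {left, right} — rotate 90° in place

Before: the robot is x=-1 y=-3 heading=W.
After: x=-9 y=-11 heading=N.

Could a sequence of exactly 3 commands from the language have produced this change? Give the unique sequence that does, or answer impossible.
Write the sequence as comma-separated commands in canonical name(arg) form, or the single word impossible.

arc(left, 4), arc(right, 4), spin(right)

key: position moved to (-9,-11) AND the heading swung to N — translation plus rotation needed
from: x=-1 y=-3 heading=W
[1] after arc(left, 4): x=-5 y=-7 heading=S
[2] after arc(right, 4): x=-9 y=-11 heading=W
[3] after spin(right): x=-9 y=-11 heading=N
all 729 alternatives checked — unique.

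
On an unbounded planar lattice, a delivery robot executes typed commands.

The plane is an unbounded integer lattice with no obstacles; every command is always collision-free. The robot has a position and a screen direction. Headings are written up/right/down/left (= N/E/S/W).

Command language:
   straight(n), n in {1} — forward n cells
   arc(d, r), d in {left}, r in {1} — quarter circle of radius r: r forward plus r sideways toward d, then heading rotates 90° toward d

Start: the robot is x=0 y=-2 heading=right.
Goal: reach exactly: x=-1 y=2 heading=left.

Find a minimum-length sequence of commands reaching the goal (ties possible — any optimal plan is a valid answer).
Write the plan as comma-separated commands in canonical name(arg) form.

arc(left, 1), straight(1), straight(1), arc(left, 1), straight(1)

t0: x=0 y=-2 heading=right
[1] after arc(left, 1): x=1 y=-1 heading=up
[2] after straight(1): x=1 y=0 heading=up
[3] after straight(1): x=1 y=1 heading=up
[4] after arc(left, 1): x=0 y=2 heading=left
[5] after straight(1): x=-1 y=2 heading=left
no 4-step plan works, so 5 is optimal.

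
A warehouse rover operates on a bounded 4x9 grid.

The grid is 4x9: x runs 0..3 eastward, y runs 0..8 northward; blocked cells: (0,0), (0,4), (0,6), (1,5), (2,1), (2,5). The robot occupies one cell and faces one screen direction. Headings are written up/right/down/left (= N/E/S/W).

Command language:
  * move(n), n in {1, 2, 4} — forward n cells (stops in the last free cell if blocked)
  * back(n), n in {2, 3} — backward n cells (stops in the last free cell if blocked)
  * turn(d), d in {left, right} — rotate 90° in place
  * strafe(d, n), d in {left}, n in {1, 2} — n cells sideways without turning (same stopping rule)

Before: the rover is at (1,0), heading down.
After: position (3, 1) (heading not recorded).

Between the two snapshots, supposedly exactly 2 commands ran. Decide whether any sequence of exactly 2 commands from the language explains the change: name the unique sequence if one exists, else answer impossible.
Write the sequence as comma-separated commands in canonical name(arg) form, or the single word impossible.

every 2-command combo misses the target.

impossible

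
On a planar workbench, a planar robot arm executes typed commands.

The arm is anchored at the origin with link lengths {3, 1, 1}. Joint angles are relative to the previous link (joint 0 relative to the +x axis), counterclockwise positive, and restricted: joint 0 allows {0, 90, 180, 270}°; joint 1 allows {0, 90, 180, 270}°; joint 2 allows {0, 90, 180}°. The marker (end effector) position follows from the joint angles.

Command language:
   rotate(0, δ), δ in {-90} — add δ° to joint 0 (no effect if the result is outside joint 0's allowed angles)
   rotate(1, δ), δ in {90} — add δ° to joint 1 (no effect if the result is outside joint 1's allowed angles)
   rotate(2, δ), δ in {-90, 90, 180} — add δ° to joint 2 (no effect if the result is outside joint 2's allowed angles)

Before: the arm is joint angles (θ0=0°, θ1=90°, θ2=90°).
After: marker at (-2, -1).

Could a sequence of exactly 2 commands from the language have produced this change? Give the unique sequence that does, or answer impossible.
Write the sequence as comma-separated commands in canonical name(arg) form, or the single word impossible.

initial: joint angles (θ0=0°, θ1=90°, θ2=90°)
t=1 rotate(0, -90) ⇒ joint angles (θ0=270°, θ1=90°, θ2=90°)
t=2 rotate(0, -90) ⇒ joint angles (θ0=180°, θ1=90°, θ2=90°)
uniquely the one of 25 2-step routes that fits.

rotate(0, -90), rotate(0, -90)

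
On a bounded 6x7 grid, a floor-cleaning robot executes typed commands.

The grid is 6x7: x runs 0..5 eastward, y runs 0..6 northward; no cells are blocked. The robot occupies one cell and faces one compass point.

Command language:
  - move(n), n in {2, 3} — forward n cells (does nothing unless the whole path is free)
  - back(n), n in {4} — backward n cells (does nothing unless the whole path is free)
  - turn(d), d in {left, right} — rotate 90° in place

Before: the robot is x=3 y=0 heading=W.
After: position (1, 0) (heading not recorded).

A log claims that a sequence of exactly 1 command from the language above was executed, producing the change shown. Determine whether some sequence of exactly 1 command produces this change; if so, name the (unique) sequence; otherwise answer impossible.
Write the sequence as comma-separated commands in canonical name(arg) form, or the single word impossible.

start: x=3 y=0 heading=W
t=1 move(2) ⇒ x=1 y=0 heading=W
no other 1-command option fits: unique.

move(2)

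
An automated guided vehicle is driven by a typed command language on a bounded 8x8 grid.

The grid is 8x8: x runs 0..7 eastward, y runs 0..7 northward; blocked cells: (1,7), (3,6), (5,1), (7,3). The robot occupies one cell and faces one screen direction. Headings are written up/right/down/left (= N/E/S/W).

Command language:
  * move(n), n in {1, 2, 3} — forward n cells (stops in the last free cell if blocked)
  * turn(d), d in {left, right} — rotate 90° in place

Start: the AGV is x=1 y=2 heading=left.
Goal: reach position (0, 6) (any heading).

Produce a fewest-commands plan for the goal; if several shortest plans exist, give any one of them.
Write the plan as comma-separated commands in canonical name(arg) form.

move(3), turn(right), move(3), move(1)

initial: x=1 y=2 heading=left
[1] after move(3): x=0 y=2 heading=left
[2] after turn(right): x=0 y=2 heading=up
[3] after move(3): x=0 y=5 heading=up
[4] after move(1): x=0 y=6 heading=up
nothing shorter than 4 reaches the goal.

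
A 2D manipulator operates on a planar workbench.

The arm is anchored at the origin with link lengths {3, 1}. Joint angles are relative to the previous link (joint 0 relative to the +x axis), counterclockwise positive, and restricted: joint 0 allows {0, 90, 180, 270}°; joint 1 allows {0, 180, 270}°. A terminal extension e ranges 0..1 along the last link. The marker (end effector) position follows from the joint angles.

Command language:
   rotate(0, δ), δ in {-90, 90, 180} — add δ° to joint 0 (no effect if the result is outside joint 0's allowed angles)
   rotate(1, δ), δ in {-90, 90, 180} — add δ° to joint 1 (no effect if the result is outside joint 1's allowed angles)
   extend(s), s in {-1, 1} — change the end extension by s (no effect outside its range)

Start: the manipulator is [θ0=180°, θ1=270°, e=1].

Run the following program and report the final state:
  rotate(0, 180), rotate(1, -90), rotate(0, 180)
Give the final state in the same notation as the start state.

initial: [θ0=180°, θ1=270°, e=1]
1. rotate(0, 180) → [θ0=0°, θ1=270°, e=1]
2. rotate(1, -90) → [θ0=0°, θ1=180°, e=1]
3. rotate(0, 180) → [θ0=180°, θ1=180°, e=1]

[θ0=180°, θ1=180°, e=1]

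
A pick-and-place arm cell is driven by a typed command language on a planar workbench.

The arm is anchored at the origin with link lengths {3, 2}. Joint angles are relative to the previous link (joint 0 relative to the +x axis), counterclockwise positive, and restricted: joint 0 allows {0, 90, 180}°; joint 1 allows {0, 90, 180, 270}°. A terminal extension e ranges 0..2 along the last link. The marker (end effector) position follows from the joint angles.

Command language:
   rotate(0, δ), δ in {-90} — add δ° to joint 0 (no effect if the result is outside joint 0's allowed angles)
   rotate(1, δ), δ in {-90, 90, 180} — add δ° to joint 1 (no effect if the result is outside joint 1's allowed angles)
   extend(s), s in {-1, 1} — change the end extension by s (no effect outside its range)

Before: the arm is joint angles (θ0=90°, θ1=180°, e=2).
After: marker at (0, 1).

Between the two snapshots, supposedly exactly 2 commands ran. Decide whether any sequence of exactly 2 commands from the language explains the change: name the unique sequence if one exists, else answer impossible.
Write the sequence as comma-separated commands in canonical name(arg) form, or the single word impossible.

start: joint angles (θ0=90°, θ1=180°, e=2)
t=1 extend(-1) ⇒ joint angles (θ0=90°, θ1=180°, e=1)
t=2 extend(-1) ⇒ joint angles (θ0=90°, θ1=180°, e=0)
no rival 2-sequence matches.

extend(-1), extend(-1)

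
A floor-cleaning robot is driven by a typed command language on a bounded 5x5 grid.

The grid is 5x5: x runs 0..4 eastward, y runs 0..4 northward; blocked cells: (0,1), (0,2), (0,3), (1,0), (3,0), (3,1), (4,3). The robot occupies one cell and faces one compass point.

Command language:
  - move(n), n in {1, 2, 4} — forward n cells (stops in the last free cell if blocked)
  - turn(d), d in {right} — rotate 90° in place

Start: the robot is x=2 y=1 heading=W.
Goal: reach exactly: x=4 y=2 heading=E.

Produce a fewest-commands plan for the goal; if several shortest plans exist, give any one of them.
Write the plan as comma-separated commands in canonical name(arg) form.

begin: x=2 y=1 heading=W
t=1 turn(right) ⇒ x=2 y=1 heading=N
t=2 move(1) ⇒ x=2 y=2 heading=N
t=3 turn(right) ⇒ x=2 y=2 heading=E
t=4 move(4) ⇒ x=4 y=2 heading=E
minimal: 4 command(s), checked below 4.

turn(right), move(1), turn(right), move(4)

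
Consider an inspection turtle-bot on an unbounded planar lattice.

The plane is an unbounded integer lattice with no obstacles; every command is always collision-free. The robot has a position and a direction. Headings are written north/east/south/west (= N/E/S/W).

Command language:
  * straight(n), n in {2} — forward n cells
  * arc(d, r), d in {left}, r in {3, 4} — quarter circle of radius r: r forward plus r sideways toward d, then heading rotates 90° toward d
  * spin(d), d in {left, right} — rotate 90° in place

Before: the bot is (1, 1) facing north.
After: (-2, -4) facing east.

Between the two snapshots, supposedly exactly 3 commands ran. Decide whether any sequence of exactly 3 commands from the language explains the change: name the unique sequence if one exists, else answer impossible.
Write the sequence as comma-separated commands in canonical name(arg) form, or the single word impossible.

arc(left, 3), arc(left, 4), arc(left, 4)

key: position moved to (-2,-4) AND the heading swung to E — translation plus rotation needed
start: (1, 1) facing north
t=1 arc(left, 3) ⇒ (-2, 4) facing west
t=2 arc(left, 4) ⇒ (-6, 0) facing south
t=3 arc(left, 4) ⇒ (-2, -4) facing east
uniquely the one of 125 3-step routes that fits.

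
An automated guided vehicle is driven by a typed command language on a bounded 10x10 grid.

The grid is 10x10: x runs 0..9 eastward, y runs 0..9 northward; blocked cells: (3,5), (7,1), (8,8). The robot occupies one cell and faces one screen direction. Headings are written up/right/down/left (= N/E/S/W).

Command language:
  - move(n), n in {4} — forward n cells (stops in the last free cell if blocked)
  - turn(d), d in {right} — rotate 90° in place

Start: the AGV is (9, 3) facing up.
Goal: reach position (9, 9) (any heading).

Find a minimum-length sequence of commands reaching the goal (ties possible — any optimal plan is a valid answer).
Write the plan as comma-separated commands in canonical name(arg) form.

t0: (9, 3) facing up
[1] after move(4): (9, 7) facing up
[2] after move(4): (9, 9) facing up
minimal: 2 command(s), checked below 2.

move(4), move(4)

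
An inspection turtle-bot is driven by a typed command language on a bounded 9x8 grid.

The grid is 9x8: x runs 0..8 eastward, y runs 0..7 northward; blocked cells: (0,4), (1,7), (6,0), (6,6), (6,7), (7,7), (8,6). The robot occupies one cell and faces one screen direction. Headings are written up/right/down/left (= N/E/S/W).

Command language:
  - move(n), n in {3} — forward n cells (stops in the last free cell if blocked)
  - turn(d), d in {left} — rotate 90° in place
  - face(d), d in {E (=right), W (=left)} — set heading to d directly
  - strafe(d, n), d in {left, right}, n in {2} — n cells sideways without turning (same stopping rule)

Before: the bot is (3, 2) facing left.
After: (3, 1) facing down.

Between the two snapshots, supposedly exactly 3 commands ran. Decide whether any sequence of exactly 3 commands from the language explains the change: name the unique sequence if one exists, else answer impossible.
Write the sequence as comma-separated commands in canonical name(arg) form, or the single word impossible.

key: cell and facing (now S) both changed — the 3 commands mix motion and turning
from: (3, 2) facing left
t=1 strafe(right, 2) ⇒ (3, 4) facing left
t=2 turn(left) ⇒ (3, 4) facing down
t=3 move(3) ⇒ (3, 1) facing down
uniquely the one of 216 3-step routes that fits.

strafe(right, 2), turn(left), move(3)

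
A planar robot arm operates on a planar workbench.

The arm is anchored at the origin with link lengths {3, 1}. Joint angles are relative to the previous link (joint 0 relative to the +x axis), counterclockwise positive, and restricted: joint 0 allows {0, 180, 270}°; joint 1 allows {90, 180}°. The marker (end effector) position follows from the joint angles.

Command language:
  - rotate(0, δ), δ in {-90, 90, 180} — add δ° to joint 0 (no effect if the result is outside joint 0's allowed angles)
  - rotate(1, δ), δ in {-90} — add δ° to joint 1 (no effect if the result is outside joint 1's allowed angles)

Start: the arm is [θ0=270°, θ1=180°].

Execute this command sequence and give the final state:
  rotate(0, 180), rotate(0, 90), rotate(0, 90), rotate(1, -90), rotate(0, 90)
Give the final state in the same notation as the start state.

[θ0=0°, θ1=90°]

t0: [θ0=270°, θ1=180°]
1. rotate(0, 180) → [θ0=270°, θ1=180°]
2. rotate(0, 90) → [θ0=0°, θ1=180°]
3. rotate(0, 90) → [θ0=0°, θ1=180°]
4. rotate(1, -90) → [θ0=0°, θ1=90°]
5. rotate(0, 90) → [θ0=0°, θ1=90°]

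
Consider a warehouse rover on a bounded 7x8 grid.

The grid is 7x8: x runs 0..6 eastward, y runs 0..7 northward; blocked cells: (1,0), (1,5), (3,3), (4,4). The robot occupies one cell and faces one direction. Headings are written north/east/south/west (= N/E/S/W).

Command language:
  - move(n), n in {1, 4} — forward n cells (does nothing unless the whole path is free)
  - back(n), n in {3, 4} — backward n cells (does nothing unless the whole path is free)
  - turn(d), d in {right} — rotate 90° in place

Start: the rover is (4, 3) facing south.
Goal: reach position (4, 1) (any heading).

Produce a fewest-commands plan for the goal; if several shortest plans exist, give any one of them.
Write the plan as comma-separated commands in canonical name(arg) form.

move(1), move(1)

t0: (4, 3) facing south
t=1 move(1) ⇒ (4, 2) facing south
t=2 move(1) ⇒ (4, 1) facing south
minimal: 2 command(s), checked below 2.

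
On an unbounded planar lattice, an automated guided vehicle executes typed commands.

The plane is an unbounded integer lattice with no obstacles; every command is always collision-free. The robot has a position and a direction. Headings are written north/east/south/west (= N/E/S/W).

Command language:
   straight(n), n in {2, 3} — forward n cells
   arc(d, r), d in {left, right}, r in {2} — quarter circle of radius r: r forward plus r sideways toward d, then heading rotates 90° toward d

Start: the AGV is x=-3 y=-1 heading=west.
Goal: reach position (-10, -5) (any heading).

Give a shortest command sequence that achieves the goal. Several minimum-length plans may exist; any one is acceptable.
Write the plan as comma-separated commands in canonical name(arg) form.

begin: x=-3 y=-1 heading=west
step 1 (straight(3)): x=-6 y=-1 heading=west
step 2 (arc(left, 2)): x=-8 y=-3 heading=south
step 3 (arc(right, 2)): x=-10 y=-5 heading=west
nothing shorter than 3 reaches the goal.

straight(3), arc(left, 2), arc(right, 2)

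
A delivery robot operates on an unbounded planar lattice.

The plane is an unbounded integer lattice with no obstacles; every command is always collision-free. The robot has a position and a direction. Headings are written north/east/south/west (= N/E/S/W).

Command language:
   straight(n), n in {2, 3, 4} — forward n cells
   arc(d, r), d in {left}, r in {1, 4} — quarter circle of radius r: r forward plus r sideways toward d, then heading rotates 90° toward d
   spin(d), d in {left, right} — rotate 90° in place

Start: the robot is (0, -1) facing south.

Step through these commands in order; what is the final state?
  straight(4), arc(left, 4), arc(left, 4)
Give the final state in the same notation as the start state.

(8, -5) facing north

t0: (0, -1) facing south
t=1 straight(4) ⇒ (0, -5) facing south
t=2 arc(left, 4) ⇒ (4, -9) facing east
t=3 arc(left, 4) ⇒ (8, -5) facing north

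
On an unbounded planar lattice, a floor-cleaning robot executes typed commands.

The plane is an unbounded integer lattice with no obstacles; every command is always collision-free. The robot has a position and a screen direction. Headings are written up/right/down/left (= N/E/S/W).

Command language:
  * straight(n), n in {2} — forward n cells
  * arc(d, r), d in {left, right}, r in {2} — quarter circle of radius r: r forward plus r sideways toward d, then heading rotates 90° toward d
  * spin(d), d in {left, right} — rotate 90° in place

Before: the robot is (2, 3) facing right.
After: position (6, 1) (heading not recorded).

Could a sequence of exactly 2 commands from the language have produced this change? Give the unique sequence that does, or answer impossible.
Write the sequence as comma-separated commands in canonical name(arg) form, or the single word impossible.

straight(2), arc(right, 2)

key: running arc(right, 2) before straight(2) would end elsewhere — order is forced
from: (2, 3) facing right
[1] after straight(2): (4, 3) facing right
[2] after arc(right, 2): (6, 1) facing down
uniquely the one of 25 2-step routes that fits.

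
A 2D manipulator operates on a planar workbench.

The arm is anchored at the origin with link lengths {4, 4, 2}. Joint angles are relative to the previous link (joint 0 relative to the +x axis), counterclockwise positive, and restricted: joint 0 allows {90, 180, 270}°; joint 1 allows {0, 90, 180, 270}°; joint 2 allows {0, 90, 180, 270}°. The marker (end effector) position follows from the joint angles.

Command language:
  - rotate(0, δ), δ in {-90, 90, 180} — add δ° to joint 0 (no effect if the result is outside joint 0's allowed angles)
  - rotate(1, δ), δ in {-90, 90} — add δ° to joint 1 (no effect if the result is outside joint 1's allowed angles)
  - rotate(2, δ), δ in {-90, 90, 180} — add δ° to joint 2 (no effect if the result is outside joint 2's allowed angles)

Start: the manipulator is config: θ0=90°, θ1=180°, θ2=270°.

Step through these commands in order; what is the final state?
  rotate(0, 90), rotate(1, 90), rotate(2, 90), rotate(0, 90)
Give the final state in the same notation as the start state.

config: θ0=270°, θ1=270°, θ2=0°

t0: config: θ0=90°, θ1=180°, θ2=270°
1. rotate(0, 90) → config: θ0=180°, θ1=180°, θ2=270°
2. rotate(1, 90) → config: θ0=180°, θ1=270°, θ2=270°
3. rotate(2, 90) → config: θ0=180°, θ1=270°, θ2=0°
4. rotate(0, 90) → config: θ0=270°, θ1=270°, θ2=0°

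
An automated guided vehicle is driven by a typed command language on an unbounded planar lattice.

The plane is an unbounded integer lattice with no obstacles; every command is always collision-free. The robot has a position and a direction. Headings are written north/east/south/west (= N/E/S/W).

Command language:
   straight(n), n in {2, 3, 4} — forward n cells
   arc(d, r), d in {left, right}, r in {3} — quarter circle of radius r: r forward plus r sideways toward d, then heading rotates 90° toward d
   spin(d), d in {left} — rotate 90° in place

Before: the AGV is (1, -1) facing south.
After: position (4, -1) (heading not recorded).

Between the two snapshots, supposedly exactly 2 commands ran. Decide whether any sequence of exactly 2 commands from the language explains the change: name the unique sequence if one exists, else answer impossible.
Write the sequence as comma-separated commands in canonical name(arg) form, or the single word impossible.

spin(left), straight(3)

key: running straight(3) before spin(left) would end elsewhere — order is forced
initial: (1, -1) facing south
1. spin(left) → (1, -1) facing east
2. straight(3) → (4, -1) facing east
all 36 alternatives checked — unique.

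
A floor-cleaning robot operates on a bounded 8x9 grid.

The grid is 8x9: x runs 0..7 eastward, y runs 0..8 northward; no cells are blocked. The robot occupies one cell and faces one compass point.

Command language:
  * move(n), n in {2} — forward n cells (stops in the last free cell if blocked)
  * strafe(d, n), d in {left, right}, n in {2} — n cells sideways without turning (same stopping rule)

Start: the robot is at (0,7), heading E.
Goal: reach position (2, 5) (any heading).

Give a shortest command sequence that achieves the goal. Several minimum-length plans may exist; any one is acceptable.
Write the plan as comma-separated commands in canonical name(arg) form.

initial: at (0,7), heading E
[1] after strafe(right, 2): at (0,5), heading E
[2] after move(2): at (2,5), heading E
shorter routes all fall short; 2 is best.

strafe(right, 2), move(2)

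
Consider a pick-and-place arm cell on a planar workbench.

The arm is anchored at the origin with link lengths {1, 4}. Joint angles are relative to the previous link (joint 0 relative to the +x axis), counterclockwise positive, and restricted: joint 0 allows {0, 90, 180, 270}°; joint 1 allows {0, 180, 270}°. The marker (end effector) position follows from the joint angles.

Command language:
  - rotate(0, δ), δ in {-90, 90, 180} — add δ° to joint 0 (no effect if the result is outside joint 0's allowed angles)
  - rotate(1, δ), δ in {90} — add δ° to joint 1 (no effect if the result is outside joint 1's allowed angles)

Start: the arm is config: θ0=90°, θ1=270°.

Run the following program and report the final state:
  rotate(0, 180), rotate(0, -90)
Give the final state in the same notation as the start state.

config: θ0=180°, θ1=270°

initial: config: θ0=90°, θ1=270°
step 1 (rotate(0, 180)): config: θ0=270°, θ1=270°
step 2 (rotate(0, -90)): config: θ0=180°, θ1=270°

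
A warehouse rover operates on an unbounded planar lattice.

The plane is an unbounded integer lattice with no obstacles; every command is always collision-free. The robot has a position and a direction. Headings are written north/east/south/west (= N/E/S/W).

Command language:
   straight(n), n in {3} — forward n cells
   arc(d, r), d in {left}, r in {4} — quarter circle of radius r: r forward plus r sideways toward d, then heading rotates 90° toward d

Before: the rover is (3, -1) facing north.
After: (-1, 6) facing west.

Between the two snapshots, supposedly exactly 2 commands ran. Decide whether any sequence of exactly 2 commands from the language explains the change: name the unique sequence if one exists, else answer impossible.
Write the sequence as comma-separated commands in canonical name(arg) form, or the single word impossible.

straight(3), arc(left, 4)

key: order matters: swapping straight(3) and arc(left, 4) lands elsewhere
t0: (3, -1) facing north
step 1 (straight(3)): (3, 2) facing north
step 2 (arc(left, 4)): (-1, 6) facing west
no other 2-command option fits: unique.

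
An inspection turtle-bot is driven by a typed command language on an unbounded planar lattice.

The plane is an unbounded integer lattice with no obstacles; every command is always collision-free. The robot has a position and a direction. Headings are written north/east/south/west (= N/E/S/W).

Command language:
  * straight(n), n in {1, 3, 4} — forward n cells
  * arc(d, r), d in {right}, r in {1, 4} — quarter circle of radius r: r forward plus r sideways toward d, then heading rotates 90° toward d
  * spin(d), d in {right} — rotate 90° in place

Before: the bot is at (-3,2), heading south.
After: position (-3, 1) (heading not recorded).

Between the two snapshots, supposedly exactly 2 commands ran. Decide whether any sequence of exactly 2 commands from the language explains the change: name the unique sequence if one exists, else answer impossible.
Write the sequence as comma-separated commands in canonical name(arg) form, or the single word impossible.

key: running spin(right) before straight(1) would end elsewhere — order is forced
initial: at (-3,2), heading south
t=1 straight(1) ⇒ at (-3,1), heading south
t=2 spin(right) ⇒ at (-3,1), heading west
all 36 alternatives checked — unique.

straight(1), spin(right)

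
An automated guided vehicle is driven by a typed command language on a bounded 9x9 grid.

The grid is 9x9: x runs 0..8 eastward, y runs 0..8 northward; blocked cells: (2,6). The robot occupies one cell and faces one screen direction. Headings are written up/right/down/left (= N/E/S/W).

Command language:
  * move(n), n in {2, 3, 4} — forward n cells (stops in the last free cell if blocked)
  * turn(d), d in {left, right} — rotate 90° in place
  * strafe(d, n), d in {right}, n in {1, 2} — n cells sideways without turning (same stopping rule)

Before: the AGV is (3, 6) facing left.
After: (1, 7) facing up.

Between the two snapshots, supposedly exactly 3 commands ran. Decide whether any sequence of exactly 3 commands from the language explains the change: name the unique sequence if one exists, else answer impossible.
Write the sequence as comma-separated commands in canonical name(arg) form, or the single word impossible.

key: order matters: swapping strafe(right, 1) and turn(right) lands elsewhere
begin: (3, 6) facing left
[1] after strafe(right, 1): (3, 7) facing left
[2] after move(2): (1, 7) facing left
[3] after turn(right): (1, 7) facing up
no other 3-command option fits: unique.

strafe(right, 1), move(2), turn(right)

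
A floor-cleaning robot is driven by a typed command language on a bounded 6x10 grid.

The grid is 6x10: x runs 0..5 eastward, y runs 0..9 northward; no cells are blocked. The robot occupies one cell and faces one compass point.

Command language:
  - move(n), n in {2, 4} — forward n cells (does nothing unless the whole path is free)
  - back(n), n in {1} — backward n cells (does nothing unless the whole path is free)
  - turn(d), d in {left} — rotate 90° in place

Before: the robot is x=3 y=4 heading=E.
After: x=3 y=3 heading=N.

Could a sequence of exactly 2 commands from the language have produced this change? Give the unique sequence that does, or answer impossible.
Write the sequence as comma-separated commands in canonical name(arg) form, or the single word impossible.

key: position moved to (3,3) AND the heading swung to N — translation plus rotation needed
initial: x=3 y=4 heading=E
[1] after turn(left): x=3 y=4 heading=N
[2] after back(1): x=3 y=3 heading=N
no other 2-command option fits: unique.

turn(left), back(1)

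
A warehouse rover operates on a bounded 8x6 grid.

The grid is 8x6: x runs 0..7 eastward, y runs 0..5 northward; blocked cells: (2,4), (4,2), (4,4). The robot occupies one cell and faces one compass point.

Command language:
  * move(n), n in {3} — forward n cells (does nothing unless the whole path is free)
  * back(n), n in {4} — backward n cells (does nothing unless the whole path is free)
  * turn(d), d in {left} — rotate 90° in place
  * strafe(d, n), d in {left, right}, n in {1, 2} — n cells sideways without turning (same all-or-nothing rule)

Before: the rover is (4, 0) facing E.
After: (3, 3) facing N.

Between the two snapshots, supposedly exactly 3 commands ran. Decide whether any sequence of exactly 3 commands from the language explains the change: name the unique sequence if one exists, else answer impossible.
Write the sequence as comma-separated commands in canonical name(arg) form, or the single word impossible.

key: cell and facing (now N) both changed — the 3 commands mix motion and turning
from: (4, 0) facing E
1. turn(left) → (4, 0) facing N
2. strafe(left, 1) → (3, 0) facing N
3. move(3) → (3, 3) facing N
no other 3-command option fits: unique.

turn(left), strafe(left, 1), move(3)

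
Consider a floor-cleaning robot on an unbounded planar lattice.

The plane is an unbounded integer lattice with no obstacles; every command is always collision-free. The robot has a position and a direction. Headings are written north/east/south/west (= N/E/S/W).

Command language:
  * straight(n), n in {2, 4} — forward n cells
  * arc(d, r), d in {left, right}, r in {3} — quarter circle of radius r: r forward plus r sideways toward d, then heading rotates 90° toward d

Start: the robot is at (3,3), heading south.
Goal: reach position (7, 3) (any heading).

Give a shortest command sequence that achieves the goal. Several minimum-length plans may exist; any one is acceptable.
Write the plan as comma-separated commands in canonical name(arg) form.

arc(right, 3), arc(right, 3), arc(right, 3), straight(4), arc(right, 3)

begin: at (3,3), heading south
[1] after arc(right, 3): at (0,0), heading west
[2] after arc(right, 3): at (-3,3), heading north
[3] after arc(right, 3): at (0,6), heading east
[4] after straight(4): at (4,6), heading east
[5] after arc(right, 3): at (7,3), heading south
shorter routes all fall short; 5 is best.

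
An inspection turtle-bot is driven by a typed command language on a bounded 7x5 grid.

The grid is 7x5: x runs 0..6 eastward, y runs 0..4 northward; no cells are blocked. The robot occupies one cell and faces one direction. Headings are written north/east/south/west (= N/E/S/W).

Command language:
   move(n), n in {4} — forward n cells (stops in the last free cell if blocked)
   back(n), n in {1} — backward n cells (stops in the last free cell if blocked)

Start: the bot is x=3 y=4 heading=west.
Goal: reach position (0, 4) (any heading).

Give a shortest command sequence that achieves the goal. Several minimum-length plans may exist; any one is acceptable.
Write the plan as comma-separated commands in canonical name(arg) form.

from: x=3 y=4 heading=west
t=1 move(4) ⇒ x=0 y=4 heading=west
no 0-step plan works, so 1 is optimal.

move(4)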